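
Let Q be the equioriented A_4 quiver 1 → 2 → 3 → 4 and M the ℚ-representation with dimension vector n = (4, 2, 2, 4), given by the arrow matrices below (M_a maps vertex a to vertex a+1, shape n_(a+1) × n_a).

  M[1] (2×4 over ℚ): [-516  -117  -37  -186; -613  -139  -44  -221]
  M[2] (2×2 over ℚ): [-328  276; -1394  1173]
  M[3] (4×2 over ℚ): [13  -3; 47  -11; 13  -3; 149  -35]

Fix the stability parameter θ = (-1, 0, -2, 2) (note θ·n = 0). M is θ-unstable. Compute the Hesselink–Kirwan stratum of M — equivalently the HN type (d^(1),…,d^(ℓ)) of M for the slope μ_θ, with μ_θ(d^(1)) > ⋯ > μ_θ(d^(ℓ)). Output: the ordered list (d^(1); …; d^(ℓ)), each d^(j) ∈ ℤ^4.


Interval decomposition of M: I[1,1]^2, I[1,2], I[1,4], I[3,4], I[4,4]^2.
HN type (ℓ=4): μ^(1)=2; μ^(2)=0; μ^(3)=-1; μ^(4)=-2

((0, 0, 0, 4); (0, 1, 0, 0); (4, 1, 1, 0); (0, 0, 1, 0))


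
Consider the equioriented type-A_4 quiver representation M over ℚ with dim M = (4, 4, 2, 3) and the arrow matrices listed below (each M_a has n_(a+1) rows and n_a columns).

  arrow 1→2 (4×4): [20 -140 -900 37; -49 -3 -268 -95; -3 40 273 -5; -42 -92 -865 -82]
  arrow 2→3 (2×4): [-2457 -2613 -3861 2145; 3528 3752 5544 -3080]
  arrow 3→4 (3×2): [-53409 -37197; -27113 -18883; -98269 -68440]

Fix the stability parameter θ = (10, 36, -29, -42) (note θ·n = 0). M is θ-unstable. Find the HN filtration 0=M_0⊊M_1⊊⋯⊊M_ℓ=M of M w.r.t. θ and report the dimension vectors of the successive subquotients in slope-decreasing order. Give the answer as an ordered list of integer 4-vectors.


Interval decomposition of M: I[1,2]^3, I[1,4], I[3,4], I[4,4].
HN type (ℓ=5): μ^(1)=36; μ^(2)=10; μ^(3)=-25/4; μ^(4)=-71/2; μ^(5)=-42

((0, 3, 0, 0); (3, 0, 0, 0); (1, 1, 1, 1); (0, 0, 1, 1); (0, 0, 0, 1))


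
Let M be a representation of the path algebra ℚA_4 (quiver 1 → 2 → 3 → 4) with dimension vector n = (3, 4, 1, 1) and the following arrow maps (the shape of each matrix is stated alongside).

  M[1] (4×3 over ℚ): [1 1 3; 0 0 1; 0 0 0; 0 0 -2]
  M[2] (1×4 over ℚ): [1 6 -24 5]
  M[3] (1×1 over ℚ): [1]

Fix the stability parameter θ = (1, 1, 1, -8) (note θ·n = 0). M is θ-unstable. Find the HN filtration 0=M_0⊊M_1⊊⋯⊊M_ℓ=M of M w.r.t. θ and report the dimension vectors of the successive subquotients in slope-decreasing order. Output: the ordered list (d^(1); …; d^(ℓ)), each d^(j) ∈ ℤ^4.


Via rank(M_{q-1}∘⋯∘M_p): M ≅ I[1,1], I[1,2], I[1,4], I[2,2]^2.
μ_θ-semistable layers: μ^(1)=1; μ^(2)=-5/4

((2, 3, 0, 0); (1, 1, 1, 1))


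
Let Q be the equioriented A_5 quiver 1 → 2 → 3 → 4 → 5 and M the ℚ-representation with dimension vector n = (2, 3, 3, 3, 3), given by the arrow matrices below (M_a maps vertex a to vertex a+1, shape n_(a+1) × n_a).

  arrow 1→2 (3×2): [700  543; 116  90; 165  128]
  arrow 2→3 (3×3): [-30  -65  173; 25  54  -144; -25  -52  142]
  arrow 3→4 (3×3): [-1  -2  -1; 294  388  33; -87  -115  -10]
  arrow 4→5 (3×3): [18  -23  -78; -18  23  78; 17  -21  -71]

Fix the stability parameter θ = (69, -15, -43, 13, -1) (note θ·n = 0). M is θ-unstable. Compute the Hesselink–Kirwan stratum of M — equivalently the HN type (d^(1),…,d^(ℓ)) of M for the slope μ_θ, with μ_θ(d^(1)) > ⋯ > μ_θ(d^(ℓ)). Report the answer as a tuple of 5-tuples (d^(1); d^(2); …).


Interval decomposition of M: I[1,5]^2, I[2,2], I[3,4], I[5,5].
HN type (ℓ=6): μ^(1)=13; μ^(2)=6; μ^(3)=11/3; μ^(4)=-1; μ^(5)=-15; μ^(6)=-43

((0, 0, 0, 1, 0); (0, 0, 0, 2, 2); (2, 2, 2, 0, 0); (0, 0, 0, 0, 1); (0, 1, 0, 0, 0); (0, 0, 1, 0, 0))


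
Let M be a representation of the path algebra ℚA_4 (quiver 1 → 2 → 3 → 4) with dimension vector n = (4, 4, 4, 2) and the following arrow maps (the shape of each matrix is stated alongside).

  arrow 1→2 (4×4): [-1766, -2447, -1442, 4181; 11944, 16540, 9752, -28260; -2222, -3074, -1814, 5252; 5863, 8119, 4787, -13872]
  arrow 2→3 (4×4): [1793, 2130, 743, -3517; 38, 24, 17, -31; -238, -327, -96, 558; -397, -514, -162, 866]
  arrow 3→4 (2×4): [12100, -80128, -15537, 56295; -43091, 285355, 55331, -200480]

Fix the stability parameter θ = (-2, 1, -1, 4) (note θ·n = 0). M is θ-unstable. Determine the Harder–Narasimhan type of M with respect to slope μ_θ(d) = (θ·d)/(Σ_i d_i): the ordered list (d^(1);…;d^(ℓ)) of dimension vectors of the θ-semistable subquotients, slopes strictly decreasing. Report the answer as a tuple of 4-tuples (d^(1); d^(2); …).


Interval decomposition of M: I[1,1]^2, I[1,3], I[1,4], I[2,2], I[2,4], I[3,3].
HN type (ℓ=5): μ^(1)=4; μ^(2)=1; μ^(3)=0; μ^(4)=-1; μ^(5)=-2

((0, 0, 0, 2); (0, 1, 0, 0); (0, 3, 3, 0); (0, 0, 1, 0); (4, 0, 0, 0))


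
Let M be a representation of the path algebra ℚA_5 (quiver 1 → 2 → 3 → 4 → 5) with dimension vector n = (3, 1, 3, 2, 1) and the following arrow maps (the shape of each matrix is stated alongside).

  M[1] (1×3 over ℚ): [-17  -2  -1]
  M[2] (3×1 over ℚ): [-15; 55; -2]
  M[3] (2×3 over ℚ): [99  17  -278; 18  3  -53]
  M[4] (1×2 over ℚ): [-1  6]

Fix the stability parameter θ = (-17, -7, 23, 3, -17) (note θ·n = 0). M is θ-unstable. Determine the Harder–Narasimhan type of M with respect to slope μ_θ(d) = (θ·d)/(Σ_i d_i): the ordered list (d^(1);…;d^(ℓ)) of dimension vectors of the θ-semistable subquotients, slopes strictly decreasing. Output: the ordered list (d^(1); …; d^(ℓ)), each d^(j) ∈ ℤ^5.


Interval decomposition of M: I[1,1]^2, I[1,4], I[3,3], I[3,5].
HN type (ℓ=5): μ^(1)=23; μ^(2)=13; μ^(3)=3; μ^(4)=-7; μ^(5)=-17

((0, 0, 1, 0, 0); (0, 0, 1, 1, 0); (0, 0, 1, 1, 1); (0, 1, 0, 0, 0); (3, 0, 0, 0, 0))


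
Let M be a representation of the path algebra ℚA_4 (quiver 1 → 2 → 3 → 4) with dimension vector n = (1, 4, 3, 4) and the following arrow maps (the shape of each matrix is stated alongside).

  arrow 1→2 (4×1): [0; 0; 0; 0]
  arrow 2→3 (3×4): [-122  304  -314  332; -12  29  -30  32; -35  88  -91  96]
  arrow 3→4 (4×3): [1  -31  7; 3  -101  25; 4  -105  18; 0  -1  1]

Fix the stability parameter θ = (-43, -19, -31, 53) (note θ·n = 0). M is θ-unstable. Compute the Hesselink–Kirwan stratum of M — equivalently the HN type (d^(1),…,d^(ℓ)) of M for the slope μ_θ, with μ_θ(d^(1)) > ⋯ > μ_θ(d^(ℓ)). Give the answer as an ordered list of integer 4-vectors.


Interval decomposition of M: I[1,1], I[2,2], I[2,4]^3, I[4,4].
HN type (ℓ=4): μ^(1)=53; μ^(2)=-19; μ^(3)=-25; μ^(4)=-43

((0, 0, 0, 4); (0, 1, 0, 0); (0, 3, 3, 0); (1, 0, 0, 0))


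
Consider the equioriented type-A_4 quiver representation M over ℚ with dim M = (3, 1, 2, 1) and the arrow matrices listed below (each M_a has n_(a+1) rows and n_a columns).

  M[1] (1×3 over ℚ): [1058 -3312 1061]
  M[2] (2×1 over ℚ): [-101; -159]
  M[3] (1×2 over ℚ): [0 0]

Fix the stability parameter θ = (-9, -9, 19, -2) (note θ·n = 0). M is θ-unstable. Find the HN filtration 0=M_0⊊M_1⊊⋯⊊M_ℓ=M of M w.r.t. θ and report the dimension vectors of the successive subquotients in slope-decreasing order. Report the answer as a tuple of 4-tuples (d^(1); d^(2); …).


Interval decomposition of M: I[1,1]^2, I[1,3], I[3,3], I[4,4].
HN type (ℓ=3): μ^(1)=19; μ^(2)=-2; μ^(3)=-9

((0, 0, 2, 0); (0, 0, 0, 1); (3, 1, 0, 0))


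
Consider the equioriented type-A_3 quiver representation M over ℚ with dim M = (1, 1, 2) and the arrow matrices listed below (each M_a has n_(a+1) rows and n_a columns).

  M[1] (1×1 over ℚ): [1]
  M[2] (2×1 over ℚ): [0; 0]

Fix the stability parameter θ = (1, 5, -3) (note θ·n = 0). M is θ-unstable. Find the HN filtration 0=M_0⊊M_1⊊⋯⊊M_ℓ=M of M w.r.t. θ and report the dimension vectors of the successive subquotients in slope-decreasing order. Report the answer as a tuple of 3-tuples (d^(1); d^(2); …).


Barcode: M ≅ I[1,2], I[3,3]^2. HN layers by μ_θ (3 steps, strictly decreasing):
  μ^(1)=5; μ^(2)=1; μ^(3)=-3

((0, 1, 0); (1, 0, 0); (0, 0, 2))


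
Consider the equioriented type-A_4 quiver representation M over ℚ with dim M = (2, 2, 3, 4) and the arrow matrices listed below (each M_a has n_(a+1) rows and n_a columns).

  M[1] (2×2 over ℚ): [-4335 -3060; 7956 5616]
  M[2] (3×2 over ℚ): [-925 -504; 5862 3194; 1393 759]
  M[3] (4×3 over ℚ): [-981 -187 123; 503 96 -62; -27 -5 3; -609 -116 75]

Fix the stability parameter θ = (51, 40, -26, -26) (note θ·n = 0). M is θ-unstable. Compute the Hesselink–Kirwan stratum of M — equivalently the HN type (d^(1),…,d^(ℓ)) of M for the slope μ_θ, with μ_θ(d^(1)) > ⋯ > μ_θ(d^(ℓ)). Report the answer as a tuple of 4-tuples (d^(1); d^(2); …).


Barcode: M ≅ I[1,1], I[1,4], I[2,4], I[3,4], I[4,4]. HN layers by μ_θ (4 steps, strictly decreasing):
  μ^(1)=51; μ^(2)=39/4; μ^(3)=-4; μ^(4)=-26

((1, 0, 0, 0); (1, 1, 1, 1); (0, 1, 1, 1); (0, 0, 1, 2))


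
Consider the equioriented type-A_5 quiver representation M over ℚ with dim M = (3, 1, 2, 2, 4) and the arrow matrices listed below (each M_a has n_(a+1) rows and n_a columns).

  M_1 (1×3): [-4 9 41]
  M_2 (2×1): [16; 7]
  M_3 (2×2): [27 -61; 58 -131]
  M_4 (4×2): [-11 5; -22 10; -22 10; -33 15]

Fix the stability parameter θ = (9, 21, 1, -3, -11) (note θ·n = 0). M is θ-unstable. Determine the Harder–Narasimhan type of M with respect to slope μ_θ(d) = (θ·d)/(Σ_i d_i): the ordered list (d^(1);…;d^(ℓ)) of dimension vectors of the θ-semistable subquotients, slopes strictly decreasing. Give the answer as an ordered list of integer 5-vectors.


Interval decomposition of M: I[1,1]^2, I[1,4], I[3,5], I[5,5]^3.
HN type (ℓ=4): μ^(1)=9; μ^(2)=7; μ^(3)=-13/3; μ^(4)=-11

((2, 0, 0, 0, 0); (1, 1, 1, 1, 0); (0, 0, 1, 1, 1); (0, 0, 0, 0, 3))


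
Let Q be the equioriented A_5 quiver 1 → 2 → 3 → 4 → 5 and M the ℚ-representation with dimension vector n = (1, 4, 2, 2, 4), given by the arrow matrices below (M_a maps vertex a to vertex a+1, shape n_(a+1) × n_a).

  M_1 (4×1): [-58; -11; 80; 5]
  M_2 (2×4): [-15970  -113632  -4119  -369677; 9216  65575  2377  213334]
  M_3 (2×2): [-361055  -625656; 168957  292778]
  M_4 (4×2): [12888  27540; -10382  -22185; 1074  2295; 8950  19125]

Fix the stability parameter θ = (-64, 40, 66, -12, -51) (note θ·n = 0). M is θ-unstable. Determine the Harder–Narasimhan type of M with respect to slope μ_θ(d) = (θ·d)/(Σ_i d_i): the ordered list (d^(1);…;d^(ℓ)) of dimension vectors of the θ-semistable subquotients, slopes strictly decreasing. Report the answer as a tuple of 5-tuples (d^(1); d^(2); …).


Via rank(M_{q-1}∘⋯∘M_p): M ≅ I[1,5], I[2,2]^2, I[2,4], I[5,5]^3.
μ_θ-semistable layers: μ^(1)=40; μ^(2)=94/3; μ^(3)=43/4; μ^(4)=-51; μ^(5)=-64

((0, 2, 0, 0, 0); (0, 1, 1, 1, 0); (0, 1, 1, 1, 1); (0, 0, 0, 0, 3); (1, 0, 0, 0, 0))


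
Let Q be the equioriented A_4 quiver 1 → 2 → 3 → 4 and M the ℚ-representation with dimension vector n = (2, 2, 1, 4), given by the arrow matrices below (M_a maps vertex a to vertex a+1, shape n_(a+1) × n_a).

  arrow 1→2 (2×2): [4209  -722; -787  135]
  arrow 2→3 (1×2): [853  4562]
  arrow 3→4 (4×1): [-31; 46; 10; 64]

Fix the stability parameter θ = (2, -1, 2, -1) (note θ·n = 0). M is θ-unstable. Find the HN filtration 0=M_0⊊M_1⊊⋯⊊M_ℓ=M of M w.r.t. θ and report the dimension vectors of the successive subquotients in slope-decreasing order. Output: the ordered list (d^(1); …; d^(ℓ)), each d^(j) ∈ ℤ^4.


Interval decomposition of M: I[1,2], I[1,4], I[4,4]^3.
HN type (ℓ=2): μ^(1)=1/2; μ^(2)=-1

((2, 2, 1, 1); (0, 0, 0, 3))


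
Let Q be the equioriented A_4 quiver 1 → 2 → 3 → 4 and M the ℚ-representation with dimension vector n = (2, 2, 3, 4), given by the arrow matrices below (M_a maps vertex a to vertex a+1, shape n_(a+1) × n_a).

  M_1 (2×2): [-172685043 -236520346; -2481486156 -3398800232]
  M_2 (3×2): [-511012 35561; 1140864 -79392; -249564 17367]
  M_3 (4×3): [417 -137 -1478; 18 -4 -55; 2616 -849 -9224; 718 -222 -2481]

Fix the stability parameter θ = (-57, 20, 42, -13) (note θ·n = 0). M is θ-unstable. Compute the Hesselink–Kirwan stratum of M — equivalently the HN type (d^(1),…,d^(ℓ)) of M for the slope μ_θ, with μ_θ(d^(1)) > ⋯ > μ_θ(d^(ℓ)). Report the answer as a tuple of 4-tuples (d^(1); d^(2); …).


Via rank(M_{q-1}∘⋯∘M_p): M ≅ I[1,1], I[1,2], I[2,4], I[3,4]^2, I[4,4].
μ_θ-semistable layers: μ^(1)=20; μ^(2)=49/3; μ^(3)=29/2; μ^(4)=-13; μ^(5)=-57

((0, 1, 0, 0); (0, 1, 1, 1); (0, 0, 2, 2); (0, 0, 0, 1); (2, 0, 0, 0))


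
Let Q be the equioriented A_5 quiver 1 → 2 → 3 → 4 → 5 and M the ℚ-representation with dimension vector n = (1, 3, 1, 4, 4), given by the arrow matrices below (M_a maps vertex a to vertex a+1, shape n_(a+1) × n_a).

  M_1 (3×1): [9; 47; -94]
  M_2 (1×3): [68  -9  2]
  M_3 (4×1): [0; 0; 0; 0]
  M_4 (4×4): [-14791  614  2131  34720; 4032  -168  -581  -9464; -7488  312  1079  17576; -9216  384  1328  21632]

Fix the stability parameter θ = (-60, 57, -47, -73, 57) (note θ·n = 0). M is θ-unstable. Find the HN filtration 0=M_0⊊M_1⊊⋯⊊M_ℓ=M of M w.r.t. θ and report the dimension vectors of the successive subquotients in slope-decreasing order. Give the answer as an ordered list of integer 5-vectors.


Via rank(M_{q-1}∘⋯∘M_p): M ≅ I[1,3], I[2,2]^2, I[4,4]^2, I[4,5]^2, I[5,5]^2.
μ_θ-semistable layers: μ^(1)=57; μ^(2)=5; μ^(3)=-60; μ^(4)=-73

((0, 2, 0, 0, 4); (0, 1, 1, 0, 0); (1, 0, 0, 0, 0); (0, 0, 0, 4, 0))


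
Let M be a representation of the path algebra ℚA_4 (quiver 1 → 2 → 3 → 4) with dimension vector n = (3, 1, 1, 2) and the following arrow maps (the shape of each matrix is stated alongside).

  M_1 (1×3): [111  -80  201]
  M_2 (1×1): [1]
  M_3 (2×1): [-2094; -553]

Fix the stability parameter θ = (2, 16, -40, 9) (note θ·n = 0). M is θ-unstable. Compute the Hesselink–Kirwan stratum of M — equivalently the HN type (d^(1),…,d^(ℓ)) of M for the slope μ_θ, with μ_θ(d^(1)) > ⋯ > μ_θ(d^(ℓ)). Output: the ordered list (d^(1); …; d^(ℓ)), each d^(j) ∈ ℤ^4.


Interval decomposition of M: I[1,1]^2, I[1,4], I[4,4].
HN type (ℓ=3): μ^(1)=9; μ^(2)=2; μ^(3)=-22/3

((0, 0, 0, 2); (2, 0, 0, 0); (1, 1, 1, 0))


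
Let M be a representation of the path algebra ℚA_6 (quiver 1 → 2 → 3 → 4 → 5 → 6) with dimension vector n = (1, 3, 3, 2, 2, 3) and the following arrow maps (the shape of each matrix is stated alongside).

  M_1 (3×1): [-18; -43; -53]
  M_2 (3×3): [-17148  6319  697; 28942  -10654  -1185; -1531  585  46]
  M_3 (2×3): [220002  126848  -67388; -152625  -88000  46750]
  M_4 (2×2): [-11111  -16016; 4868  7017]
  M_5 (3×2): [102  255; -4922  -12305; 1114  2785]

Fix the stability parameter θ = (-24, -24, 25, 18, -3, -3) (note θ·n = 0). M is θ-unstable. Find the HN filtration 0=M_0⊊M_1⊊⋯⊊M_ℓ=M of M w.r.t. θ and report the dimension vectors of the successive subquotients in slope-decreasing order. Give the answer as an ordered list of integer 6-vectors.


Via rank(M_{q-1}∘⋯∘M_p): M ≅ I[1,3], I[2,3], I[2,6], I[4,5], I[6,6]^2.
μ_θ-semistable layers: μ^(1)=25; μ^(2)=37/4; μ^(3)=15/2; μ^(4)=-3; μ^(5)=-24

((0, 0, 2, 0, 0, 0); (0, 0, 1, 1, 1, 1); (0, 0, 0, 1, 1, 0); (0, 0, 0, 0, 0, 2); (1, 3, 0, 0, 0, 0))


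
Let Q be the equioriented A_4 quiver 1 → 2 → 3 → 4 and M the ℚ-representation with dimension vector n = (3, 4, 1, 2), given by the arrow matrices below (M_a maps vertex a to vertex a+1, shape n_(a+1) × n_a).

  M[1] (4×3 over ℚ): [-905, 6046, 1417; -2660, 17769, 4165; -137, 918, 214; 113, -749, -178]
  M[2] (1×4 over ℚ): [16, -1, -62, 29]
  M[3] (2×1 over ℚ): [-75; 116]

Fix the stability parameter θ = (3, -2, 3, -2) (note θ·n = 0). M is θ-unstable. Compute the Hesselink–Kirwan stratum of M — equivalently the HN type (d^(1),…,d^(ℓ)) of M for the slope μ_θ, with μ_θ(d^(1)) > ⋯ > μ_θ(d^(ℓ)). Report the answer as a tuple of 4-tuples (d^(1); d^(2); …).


Interval decomposition of M: I[1,2]^2, I[1,4], I[2,2], I[4,4].
HN type (ℓ=2): μ^(1)=1/2; μ^(2)=-2

((3, 3, 1, 1); (0, 1, 0, 1))


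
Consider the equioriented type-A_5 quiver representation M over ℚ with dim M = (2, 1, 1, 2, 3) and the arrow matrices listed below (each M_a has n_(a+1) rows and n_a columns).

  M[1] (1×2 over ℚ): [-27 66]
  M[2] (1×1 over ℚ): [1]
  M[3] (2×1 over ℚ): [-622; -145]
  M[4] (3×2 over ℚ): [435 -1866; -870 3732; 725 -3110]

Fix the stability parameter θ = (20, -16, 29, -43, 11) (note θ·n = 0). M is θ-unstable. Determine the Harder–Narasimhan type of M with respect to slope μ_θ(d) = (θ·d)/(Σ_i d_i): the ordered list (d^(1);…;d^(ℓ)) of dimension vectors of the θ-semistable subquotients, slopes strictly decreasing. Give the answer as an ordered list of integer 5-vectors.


Via rank(M_{q-1}∘⋯∘M_p): M ≅ I[1,1], I[1,4], I[4,5], I[5,5]^2.
μ_θ-semistable layers: μ^(1)=20; μ^(2)=11; μ^(3)=-5/2; μ^(4)=-43

((1, 0, 0, 0, 0); (0, 0, 0, 0, 3); (1, 1, 1, 1, 0); (0, 0, 0, 1, 0))


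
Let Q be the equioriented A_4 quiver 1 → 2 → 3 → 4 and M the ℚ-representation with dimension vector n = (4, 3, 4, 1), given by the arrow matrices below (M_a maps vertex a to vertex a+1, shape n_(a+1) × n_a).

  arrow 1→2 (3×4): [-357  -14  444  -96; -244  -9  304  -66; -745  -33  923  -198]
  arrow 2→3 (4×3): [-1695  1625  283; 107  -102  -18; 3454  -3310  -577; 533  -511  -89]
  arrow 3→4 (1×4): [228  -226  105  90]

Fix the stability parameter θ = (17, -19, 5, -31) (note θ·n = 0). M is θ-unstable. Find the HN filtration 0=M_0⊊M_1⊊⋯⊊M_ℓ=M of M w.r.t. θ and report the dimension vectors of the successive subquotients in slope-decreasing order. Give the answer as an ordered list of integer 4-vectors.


Barcode: M ≅ I[1,1], I[1,3]^2, I[1,4], I[3,3]. HN layers by μ_θ (4 steps, strictly decreasing):
  μ^(1)=17; μ^(2)=5; μ^(3)=-1; μ^(4)=-7

((1, 0, 0, 0); (0, 0, 3, 0); (2, 2, 0, 0); (1, 1, 1, 1))


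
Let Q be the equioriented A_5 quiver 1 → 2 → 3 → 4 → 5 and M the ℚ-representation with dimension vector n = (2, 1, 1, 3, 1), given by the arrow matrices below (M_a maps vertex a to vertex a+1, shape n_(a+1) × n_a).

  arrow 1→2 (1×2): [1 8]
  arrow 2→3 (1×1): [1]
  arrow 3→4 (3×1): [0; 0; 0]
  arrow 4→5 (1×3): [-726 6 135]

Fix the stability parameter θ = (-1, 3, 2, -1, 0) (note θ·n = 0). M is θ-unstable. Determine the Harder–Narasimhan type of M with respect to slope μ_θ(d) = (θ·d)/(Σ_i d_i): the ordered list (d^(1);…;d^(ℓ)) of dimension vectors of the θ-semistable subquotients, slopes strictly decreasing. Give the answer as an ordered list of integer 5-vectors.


Interval decomposition of M: I[1,1], I[1,3], I[4,4]^2, I[4,5].
HN type (ℓ=3): μ^(1)=5/2; μ^(2)=0; μ^(3)=-1

((0, 1, 1, 0, 0); (0, 0, 0, 0, 1); (2, 0, 0, 3, 0))


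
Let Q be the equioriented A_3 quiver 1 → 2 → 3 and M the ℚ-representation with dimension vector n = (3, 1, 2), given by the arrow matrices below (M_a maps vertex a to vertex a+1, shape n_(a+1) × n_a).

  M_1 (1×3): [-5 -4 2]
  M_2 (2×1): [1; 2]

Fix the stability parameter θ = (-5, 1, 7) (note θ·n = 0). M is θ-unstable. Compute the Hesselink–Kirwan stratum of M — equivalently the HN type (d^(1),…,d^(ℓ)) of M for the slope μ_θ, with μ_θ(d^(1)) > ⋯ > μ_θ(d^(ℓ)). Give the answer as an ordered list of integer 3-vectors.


Barcode: M ≅ I[1,1]^2, I[1,3], I[3,3]. HN layers by μ_θ (3 steps, strictly decreasing):
  μ^(1)=7; μ^(2)=1; μ^(3)=-5

((0, 0, 2); (0, 1, 0); (3, 0, 0))


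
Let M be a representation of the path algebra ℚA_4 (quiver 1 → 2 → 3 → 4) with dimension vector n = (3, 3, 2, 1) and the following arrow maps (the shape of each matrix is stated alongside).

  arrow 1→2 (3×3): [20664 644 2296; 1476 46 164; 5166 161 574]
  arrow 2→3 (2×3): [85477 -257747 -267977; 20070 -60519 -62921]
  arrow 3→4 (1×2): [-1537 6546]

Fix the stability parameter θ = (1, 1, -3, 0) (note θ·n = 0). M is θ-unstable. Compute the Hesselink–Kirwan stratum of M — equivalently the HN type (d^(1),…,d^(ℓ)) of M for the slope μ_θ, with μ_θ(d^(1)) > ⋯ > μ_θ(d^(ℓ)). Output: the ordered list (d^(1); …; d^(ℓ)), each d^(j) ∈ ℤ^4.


Interval decomposition of M: I[1,1]^2, I[1,4], I[2,2], I[2,3].
HN type (ℓ=4): μ^(1)=1; μ^(2)=0; μ^(3)=-1/3; μ^(4)=-1

((2, 1, 0, 0); (0, 0, 0, 1); (1, 1, 1, 0); (0, 1, 1, 0))


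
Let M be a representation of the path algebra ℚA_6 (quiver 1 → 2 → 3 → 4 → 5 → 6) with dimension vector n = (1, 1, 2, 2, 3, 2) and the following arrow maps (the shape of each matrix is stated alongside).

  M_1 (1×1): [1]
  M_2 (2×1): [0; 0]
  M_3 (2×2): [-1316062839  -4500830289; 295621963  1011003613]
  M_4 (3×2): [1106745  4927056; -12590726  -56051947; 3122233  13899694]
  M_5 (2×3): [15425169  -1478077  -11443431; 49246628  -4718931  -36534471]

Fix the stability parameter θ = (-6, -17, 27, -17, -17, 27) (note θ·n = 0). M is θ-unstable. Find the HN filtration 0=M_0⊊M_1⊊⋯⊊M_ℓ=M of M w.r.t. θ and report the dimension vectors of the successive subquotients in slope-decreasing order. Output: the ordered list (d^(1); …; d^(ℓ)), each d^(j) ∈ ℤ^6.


Barcode: M ≅ I[1,2], I[3,3], I[3,6], I[4,6], I[5,5]. HN layers by μ_θ (4 steps, strictly decreasing):
  μ^(1)=27; μ^(2)=-7/3; μ^(3)=-23/2; μ^(4)=-17

((0, 0, 1, 0, 0, 2); (0, 0, 1, 1, 1, 0); (1, 1, 0, 0, 0, 0); (0, 0, 0, 1, 2, 0))


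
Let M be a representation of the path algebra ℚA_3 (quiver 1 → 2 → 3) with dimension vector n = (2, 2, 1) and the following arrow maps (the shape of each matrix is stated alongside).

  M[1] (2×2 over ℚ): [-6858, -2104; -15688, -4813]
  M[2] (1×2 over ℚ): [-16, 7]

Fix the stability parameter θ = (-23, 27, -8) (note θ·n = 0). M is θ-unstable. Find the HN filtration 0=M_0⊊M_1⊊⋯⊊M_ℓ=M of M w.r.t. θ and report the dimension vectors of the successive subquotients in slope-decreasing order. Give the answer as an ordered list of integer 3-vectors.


Barcode: M ≅ I[1,2], I[1,3]. HN layers by μ_θ (3 steps, strictly decreasing):
  μ^(1)=27; μ^(2)=19/2; μ^(3)=-23

((0, 1, 0); (0, 1, 1); (2, 0, 0))


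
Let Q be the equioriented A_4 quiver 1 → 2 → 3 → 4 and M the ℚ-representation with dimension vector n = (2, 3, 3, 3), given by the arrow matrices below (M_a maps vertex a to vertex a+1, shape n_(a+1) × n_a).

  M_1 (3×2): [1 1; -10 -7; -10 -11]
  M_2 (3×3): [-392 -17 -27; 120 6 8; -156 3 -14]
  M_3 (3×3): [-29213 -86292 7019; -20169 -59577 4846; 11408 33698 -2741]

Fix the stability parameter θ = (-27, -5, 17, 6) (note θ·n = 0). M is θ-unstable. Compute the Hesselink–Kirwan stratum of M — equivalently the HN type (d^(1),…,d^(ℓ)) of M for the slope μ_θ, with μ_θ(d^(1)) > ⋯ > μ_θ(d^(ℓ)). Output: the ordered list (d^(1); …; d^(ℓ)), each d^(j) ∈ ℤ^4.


Interval decomposition of M: I[1,2], I[1,4], I[2,4], I[3,4].
HN type (ℓ=3): μ^(1)=23/2; μ^(2)=-5; μ^(3)=-27

((0, 0, 3, 3); (0, 3, 0, 0); (2, 0, 0, 0))


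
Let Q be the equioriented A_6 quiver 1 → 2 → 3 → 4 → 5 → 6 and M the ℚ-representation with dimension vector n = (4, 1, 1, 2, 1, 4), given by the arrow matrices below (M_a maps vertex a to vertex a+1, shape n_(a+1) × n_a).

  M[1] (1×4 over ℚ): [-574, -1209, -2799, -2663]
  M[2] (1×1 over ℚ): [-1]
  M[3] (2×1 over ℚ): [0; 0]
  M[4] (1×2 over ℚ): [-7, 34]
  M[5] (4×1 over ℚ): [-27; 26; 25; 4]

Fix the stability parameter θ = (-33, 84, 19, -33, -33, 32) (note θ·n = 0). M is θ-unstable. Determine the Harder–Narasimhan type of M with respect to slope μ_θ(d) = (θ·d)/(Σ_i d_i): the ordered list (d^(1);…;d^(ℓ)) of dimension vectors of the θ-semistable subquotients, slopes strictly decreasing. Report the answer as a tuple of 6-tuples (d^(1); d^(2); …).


Interval decomposition of M: I[1,1]^3, I[1,3], I[4,4], I[4,6], I[6,6]^3.
HN type (ℓ=3): μ^(1)=103/2; μ^(2)=32; μ^(3)=-33

((0, 1, 1, 0, 0, 0); (0, 0, 0, 0, 0, 4); (4, 0, 0, 2, 1, 0))


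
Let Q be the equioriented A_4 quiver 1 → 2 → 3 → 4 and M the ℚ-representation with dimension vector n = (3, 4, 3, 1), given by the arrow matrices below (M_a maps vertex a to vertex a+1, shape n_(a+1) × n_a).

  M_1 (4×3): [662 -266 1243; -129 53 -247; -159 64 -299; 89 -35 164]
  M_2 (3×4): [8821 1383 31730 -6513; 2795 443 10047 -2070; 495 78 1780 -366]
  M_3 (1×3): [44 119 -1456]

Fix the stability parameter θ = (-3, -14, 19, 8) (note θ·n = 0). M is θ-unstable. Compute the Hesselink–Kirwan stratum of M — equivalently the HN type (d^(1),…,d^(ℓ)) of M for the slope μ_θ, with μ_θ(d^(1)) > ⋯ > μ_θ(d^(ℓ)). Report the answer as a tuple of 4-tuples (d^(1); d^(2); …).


Via rank(M_{q-1}∘⋯∘M_p): M ≅ I[1,2], I[1,3], I[1,4], I[2,3].
μ_θ-semistable layers: μ^(1)=19; μ^(2)=27/2; μ^(3)=-17/2; μ^(4)=-14

((0, 0, 2, 0); (0, 0, 1, 1); (3, 3, 0, 0); (0, 1, 0, 0))


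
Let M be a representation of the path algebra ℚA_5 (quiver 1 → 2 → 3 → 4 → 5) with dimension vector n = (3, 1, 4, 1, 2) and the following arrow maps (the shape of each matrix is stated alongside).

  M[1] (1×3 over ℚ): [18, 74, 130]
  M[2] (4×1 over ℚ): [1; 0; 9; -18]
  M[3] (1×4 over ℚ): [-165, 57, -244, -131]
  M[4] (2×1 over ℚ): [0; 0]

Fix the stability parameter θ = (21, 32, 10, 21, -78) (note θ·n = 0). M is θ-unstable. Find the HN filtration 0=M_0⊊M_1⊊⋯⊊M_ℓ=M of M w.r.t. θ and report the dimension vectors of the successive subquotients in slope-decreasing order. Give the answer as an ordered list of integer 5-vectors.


Via rank(M_{q-1}∘⋯∘M_p): M ≅ I[1,1]^2, I[1,4], I[3,3]^3, I[5,5]^2.
μ_θ-semistable layers: μ^(1)=21; μ^(2)=10; μ^(3)=-78

((3, 1, 1, 1, 0); (0, 0, 3, 0, 0); (0, 0, 0, 0, 2))


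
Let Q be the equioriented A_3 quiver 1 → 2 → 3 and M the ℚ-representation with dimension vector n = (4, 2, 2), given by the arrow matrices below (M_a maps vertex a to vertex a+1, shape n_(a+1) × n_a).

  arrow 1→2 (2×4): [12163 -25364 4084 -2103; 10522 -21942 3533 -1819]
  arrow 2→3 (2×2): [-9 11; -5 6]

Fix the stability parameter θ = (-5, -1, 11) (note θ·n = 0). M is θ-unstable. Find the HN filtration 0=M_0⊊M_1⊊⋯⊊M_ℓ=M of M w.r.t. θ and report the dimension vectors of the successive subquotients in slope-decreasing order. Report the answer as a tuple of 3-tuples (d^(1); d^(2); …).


Barcode: M ≅ I[1,1]^2, I[1,3]^2. HN layers by μ_θ (3 steps, strictly decreasing):
  μ^(1)=11; μ^(2)=-1; μ^(3)=-5

((0, 0, 2); (0, 2, 0); (4, 0, 0))


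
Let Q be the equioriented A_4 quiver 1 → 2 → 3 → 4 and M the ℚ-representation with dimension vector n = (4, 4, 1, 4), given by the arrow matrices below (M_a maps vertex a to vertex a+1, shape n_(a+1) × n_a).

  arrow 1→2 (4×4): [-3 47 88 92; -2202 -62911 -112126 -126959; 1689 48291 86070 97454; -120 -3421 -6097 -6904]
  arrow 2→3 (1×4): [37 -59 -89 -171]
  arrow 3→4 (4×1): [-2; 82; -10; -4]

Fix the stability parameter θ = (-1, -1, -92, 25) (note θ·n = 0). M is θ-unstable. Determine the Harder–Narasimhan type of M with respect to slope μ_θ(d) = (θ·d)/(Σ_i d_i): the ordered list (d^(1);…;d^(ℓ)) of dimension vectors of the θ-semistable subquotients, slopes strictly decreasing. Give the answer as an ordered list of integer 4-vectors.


Interval decomposition of M: I[1,1], I[1,2]^2, I[1,4], I[2,2], I[4,4]^3.
HN type (ℓ=3): μ^(1)=25; μ^(2)=-1; μ^(3)=-94/3

((0, 0, 0, 4); (3, 3, 0, 0); (1, 1, 1, 0))


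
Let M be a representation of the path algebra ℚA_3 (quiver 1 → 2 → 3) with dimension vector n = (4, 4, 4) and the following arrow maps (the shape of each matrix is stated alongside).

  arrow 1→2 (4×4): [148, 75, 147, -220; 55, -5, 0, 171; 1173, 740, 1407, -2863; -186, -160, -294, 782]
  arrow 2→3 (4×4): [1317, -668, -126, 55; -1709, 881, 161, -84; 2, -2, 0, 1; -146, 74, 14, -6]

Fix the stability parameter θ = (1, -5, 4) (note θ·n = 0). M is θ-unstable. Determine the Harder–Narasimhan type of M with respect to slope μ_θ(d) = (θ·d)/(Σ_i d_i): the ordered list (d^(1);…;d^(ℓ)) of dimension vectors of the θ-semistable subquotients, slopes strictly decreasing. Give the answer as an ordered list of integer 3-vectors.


Interval decomposition of M: I[1,1]^2, I[1,2], I[1,3], I[2,3]^2, I[3,3].
HN type (ℓ=4): μ^(1)=4; μ^(2)=1; μ^(3)=-2; μ^(4)=-5

((0, 0, 4); (2, 0, 0); (2, 2, 0); (0, 2, 0))


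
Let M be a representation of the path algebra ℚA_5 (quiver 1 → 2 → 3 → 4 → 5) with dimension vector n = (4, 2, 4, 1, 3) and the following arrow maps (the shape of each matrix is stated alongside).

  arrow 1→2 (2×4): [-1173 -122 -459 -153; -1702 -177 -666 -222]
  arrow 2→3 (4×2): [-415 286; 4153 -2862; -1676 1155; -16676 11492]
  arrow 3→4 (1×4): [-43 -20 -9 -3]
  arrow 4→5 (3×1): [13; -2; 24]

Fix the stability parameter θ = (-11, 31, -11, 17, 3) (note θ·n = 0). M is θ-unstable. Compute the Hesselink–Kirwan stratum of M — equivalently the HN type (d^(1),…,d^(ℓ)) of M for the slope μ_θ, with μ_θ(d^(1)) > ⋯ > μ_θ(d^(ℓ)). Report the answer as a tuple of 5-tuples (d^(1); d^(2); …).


Barcode: M ≅ I[1,1]^2, I[1,3], I[1,5], I[3,3]^2, I[5,5]^2. HN layers by μ_θ (3 steps, strictly decreasing):
  μ^(1)=10; μ^(2)=3; μ^(3)=-11

((0, 2, 2, 1, 1); (0, 0, 0, 0, 2); (4, 0, 2, 0, 0))


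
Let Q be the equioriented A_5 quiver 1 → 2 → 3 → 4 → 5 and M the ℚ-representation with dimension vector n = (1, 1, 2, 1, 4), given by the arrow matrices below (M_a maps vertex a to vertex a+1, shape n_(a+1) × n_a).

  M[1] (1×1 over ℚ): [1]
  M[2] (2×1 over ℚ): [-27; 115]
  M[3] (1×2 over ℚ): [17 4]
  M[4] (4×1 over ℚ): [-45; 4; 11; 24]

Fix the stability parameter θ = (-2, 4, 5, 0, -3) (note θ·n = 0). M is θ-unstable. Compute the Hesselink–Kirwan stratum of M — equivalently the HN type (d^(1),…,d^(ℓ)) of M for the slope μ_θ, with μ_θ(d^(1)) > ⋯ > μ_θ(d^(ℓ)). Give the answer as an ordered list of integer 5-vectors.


Barcode: M ≅ I[1,5], I[3,3], I[5,5]^3. HN layers by μ_θ (4 steps, strictly decreasing):
  μ^(1)=5; μ^(2)=3/2; μ^(3)=-2; μ^(4)=-3

((0, 0, 1, 0, 0); (0, 1, 1, 1, 1); (1, 0, 0, 0, 0); (0, 0, 0, 0, 3))


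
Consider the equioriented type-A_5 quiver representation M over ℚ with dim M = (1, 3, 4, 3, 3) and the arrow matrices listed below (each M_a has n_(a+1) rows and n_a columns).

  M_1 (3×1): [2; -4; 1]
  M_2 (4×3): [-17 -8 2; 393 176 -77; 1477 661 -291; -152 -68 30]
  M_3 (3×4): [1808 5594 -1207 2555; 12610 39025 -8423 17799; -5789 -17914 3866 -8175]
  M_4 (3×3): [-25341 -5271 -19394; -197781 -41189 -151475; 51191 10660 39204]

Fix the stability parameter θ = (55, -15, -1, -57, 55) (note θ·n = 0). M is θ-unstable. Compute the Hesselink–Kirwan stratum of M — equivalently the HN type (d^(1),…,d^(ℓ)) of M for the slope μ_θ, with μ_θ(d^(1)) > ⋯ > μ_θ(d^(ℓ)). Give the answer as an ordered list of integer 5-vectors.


Barcode: M ≅ I[1,5], I[2,5]^2, I[3,3]. HN layers by μ_θ (4 steps, strictly decreasing):
  μ^(1)=55; μ^(2)=-1; μ^(3)=-9/2; μ^(4)=-73/3

((0, 0, 0, 0, 3); (0, 0, 1, 0, 0); (1, 1, 1, 1, 0); (0, 2, 2, 2, 0))


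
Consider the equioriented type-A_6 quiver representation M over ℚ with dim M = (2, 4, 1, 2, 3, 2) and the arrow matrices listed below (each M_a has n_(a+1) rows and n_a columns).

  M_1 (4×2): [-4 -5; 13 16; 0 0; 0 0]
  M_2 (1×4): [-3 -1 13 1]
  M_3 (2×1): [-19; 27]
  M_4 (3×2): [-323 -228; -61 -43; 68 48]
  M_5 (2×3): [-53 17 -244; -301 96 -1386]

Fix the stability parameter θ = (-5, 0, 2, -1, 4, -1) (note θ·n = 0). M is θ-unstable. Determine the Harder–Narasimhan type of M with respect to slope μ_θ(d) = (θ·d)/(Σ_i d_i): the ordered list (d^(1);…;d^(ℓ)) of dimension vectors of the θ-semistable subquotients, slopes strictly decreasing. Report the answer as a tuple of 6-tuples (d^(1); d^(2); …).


Barcode: M ≅ I[1,2], I[1,6], I[2,2]^2, I[4,6], I[5,5]. HN layers by μ_θ (6 steps, strictly decreasing):
  μ^(1)=4; μ^(2)=3/2; μ^(3)=1/2; μ^(4)=0; μ^(5)=-1; μ^(6)=-5

((0, 0, 0, 0, 1, 0); (0, 0, 0, 0, 2, 2); (0, 0, 1, 1, 0, 0); (0, 4, 0, 0, 0, 0); (0, 0, 0, 1, 0, 0); (2, 0, 0, 0, 0, 0))


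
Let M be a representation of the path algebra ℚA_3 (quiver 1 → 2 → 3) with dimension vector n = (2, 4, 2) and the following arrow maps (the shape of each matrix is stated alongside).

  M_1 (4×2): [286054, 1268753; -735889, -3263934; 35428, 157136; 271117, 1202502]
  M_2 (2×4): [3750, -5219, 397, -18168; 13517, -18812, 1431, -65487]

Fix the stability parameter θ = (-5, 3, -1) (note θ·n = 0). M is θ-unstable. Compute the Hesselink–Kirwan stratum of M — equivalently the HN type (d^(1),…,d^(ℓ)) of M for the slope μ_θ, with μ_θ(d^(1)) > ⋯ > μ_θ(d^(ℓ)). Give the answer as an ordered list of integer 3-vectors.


Via rank(M_{q-1}∘⋯∘M_p): M ≅ I[1,3]^2, I[2,2]^2.
μ_θ-semistable layers: μ^(1)=3; μ^(2)=1; μ^(3)=-5

((0, 2, 0); (0, 2, 2); (2, 0, 0))


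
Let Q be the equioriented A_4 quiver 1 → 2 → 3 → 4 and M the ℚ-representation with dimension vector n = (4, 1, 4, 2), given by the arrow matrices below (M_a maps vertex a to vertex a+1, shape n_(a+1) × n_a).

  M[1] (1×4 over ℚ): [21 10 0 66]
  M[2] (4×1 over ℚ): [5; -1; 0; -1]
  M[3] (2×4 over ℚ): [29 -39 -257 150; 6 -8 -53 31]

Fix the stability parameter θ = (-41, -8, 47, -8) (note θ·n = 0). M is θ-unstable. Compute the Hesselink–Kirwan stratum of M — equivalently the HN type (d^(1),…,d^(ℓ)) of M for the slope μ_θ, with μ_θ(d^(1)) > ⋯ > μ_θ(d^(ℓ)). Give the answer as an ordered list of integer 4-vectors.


Interval decomposition of M: I[1,1]^3, I[1,4], I[3,3]^2, I[3,4].
HN type (ℓ=4): μ^(1)=47; μ^(2)=39/2; μ^(3)=-8; μ^(4)=-41

((0, 0, 2, 0); (0, 0, 2, 2); (0, 1, 0, 0); (4, 0, 0, 0))


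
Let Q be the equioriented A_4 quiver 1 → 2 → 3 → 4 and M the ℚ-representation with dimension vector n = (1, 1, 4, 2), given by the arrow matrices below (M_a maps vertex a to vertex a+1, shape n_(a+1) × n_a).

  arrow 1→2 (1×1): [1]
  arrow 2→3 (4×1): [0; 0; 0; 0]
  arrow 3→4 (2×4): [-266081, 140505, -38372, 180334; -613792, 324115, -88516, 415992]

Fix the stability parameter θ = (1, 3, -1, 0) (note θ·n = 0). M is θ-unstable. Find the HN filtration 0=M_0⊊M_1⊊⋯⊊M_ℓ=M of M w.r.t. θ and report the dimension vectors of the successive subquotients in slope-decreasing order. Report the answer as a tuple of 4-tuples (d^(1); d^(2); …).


Via rank(M_{q-1}∘⋯∘M_p): M ≅ I[1,2], I[3,3]^2, I[3,4]^2.
μ_θ-semistable layers: μ^(1)=3; μ^(2)=1; μ^(3)=0; μ^(4)=-1

((0, 1, 0, 0); (1, 0, 0, 0); (0, 0, 0, 2); (0, 0, 4, 0))


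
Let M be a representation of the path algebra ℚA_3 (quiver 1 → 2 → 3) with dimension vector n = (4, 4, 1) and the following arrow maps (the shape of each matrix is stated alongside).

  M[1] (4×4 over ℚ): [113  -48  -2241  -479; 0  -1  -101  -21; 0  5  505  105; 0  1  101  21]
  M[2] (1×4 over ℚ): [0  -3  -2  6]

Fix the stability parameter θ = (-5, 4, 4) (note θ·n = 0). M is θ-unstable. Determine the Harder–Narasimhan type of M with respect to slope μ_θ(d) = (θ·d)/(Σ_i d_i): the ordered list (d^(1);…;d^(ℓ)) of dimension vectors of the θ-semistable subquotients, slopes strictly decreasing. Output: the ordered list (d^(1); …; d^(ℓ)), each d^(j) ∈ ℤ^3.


Barcode: M ≅ I[1,1]^2, I[1,2], I[1,3], I[2,2]^2. HN layers by μ_θ (2 steps, strictly decreasing):
  μ^(1)=4; μ^(2)=-5

((0, 4, 1); (4, 0, 0))


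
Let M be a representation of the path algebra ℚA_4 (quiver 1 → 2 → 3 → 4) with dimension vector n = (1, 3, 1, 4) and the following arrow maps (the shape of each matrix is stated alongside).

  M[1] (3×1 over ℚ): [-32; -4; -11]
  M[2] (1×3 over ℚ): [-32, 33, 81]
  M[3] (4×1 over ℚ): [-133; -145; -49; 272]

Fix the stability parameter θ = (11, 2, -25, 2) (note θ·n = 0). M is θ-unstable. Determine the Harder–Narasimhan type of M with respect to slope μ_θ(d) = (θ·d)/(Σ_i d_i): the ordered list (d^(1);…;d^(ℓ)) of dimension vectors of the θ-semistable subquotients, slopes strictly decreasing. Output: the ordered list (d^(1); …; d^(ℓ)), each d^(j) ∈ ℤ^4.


Interval decomposition of M: I[1,4], I[2,2]^2, I[4,4]^3.
HN type (ℓ=2): μ^(1)=2; μ^(2)=-4

((0, 2, 0, 4); (1, 1, 1, 0))


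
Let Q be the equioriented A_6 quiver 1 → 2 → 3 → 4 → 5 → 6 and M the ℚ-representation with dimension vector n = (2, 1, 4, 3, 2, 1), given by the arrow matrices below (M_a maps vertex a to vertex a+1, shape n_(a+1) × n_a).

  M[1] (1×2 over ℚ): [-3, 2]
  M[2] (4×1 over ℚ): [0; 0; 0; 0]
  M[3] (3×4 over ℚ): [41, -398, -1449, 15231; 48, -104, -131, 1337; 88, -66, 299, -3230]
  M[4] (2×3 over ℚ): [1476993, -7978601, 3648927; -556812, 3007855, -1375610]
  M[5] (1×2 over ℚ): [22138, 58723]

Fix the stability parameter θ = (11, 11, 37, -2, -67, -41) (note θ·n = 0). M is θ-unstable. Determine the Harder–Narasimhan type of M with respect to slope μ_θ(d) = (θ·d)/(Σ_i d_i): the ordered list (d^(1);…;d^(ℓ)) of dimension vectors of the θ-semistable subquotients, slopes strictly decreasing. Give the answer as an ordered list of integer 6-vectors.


Via rank(M_{q-1}∘⋯∘M_p): M ≅ I[1,1], I[1,2], I[3,3], I[3,4], I[3,5], I[3,6].
μ_θ-semistable layers: μ^(1)=37; μ^(2)=35/2; μ^(3)=11; μ^(4)=-32/3; μ^(5)=-73/4

((0, 0, 1, 0, 0, 0); (0, 0, 1, 1, 0, 0); (2, 1, 0, 0, 0, 0); (0, 0, 1, 1, 1, 0); (0, 0, 1, 1, 1, 1))


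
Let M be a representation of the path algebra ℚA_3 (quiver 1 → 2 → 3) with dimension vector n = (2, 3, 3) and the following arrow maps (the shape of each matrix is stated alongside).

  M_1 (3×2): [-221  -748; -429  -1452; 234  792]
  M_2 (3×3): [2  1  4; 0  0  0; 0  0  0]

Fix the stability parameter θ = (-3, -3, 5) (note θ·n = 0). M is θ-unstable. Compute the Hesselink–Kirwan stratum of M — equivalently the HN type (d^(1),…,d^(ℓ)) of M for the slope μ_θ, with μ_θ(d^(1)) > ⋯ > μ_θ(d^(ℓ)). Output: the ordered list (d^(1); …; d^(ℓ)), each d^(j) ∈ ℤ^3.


Via rank(M_{q-1}∘⋯∘M_p): M ≅ I[1,1], I[1,3], I[2,2]^2, I[3,3]^2.
μ_θ-semistable layers: μ^(1)=5; μ^(2)=-3

((0, 0, 3); (2, 3, 0))


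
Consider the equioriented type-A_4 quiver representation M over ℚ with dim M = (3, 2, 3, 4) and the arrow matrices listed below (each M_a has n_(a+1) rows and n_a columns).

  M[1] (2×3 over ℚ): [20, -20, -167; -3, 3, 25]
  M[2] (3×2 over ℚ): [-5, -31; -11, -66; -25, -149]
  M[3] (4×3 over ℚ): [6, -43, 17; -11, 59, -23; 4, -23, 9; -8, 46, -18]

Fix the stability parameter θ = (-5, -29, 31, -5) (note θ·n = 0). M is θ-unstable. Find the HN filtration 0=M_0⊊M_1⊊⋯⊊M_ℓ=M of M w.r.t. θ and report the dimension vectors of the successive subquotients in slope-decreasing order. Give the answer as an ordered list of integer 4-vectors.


Barcode: M ≅ I[1,1], I[1,4]^2, I[3,3], I[4,4]^2. HN layers by μ_θ (4 steps, strictly decreasing):
  μ^(1)=31; μ^(2)=13; μ^(3)=-5; μ^(4)=-17

((0, 0, 1, 0); (0, 0, 2, 2); (1, 0, 0, 2); (2, 2, 0, 0))


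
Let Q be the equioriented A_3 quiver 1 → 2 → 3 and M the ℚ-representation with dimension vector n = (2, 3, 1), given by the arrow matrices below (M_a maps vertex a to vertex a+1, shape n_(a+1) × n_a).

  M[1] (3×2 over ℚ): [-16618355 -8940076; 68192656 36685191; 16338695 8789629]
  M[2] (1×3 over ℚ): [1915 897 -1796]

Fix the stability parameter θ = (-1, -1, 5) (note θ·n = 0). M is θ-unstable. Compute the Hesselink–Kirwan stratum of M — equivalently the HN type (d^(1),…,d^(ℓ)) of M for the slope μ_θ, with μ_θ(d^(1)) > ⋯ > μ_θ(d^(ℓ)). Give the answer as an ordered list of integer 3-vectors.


Via rank(M_{q-1}∘⋯∘M_p): M ≅ I[1,2], I[1,3], I[2,2].
μ_θ-semistable layers: μ^(1)=5; μ^(2)=-1

((0, 0, 1); (2, 3, 0))


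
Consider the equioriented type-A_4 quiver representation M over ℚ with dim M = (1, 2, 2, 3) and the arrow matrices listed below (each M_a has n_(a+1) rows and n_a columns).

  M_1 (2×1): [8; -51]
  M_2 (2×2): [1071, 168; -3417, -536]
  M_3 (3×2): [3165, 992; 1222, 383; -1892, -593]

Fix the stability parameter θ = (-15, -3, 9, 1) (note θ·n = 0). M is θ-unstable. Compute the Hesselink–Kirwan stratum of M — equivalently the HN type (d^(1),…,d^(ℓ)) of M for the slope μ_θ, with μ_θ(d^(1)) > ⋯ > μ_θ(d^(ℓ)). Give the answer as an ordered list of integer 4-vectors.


Barcode: M ≅ I[1,2], I[2,4], I[3,4], I[4,4]. HN layers by μ_θ (4 steps, strictly decreasing):
  μ^(1)=5; μ^(2)=1; μ^(3)=-3; μ^(4)=-15

((0, 0, 2, 2); (0, 0, 0, 1); (0, 2, 0, 0); (1, 0, 0, 0))
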